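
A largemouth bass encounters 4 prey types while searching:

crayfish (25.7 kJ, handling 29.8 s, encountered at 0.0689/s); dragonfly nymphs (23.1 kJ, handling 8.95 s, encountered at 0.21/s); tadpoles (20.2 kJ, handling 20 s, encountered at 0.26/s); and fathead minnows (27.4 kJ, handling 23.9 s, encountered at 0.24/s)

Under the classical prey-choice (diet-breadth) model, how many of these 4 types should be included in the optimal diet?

1

Rank by E/h (kJ/s): dragonfly nymphs 2.58, fathead minnows 1.15, tadpoles 1.01, crayfish 0.862. Include each in turn until the next type's E/h falls below the running intake rate.
Rate on top 1: 1.685. fathead minnows: 1.15 < 1.685 → exclude; stop.
Optimal diet: dragonfly nymphs — 1 of 4 types.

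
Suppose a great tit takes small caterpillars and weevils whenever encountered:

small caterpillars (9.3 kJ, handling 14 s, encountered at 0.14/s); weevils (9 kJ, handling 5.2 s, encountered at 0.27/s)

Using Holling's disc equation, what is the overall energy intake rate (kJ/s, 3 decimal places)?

Energy encountered per unit search time: 0.14×9.3 + 0.27×9 = 3.732 kJ/s.
Handling time per unit search time: 0.14×14 + 0.27×5.2 = 3.364.
Rate = 3.732/(1 + 3.364) = 0.8552 kJ/s.

0.855 kJ/s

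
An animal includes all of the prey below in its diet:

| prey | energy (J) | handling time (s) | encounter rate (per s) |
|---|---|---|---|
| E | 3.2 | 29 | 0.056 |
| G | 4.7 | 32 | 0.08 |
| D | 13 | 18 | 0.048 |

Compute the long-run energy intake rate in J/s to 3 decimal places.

0.195 J/s

Energy encountered per unit search time: 0.056×3.2 + 0.08×4.7 + 0.048×13 = 1.179 J/s.
Handling time per unit search time: 0.056×29 + 0.08×32 + 0.048×18 = 5.048.
Rate = 1.179/(1 + 5.048) = 0.195 J/s.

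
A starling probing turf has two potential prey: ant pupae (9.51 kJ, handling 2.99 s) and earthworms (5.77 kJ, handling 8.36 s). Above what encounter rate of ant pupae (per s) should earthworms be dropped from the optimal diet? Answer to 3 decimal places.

The zero-one rule: include earthworms iff E₂/h₂ > λE₁/(1+λh₁). Equality gives the switch point.
λE₁h₂ = E₂ + λE₂h₁ ⇒ λ = E₂/(E₁h₂ − E₂h₁) = 5.77/(79.5 − 17.25) = 0.09269 per s.

0.093 per s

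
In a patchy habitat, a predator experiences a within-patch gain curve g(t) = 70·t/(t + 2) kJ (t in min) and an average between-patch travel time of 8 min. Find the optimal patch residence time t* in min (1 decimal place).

4.0 min

Maximise g(t)/(T+t): set derivative to zero → g'(t)(T+t) = g(t).
g'(t) = 70·2/(t + 2)². Setting 70·2/(t+2)² = 70t/[(t+2)(8+t)] gives 2(8+t) = t(t+2), so t² = 2×8 = 16.
t* = √16 = 4 min.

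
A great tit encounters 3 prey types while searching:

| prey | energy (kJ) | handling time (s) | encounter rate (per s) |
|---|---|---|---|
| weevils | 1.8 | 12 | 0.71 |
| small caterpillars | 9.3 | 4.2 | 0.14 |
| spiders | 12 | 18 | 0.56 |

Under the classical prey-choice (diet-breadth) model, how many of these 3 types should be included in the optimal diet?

1

Profitabilities (E/h, kJ/s): small caterpillars 2.21, spiders 0.667, weevils 0.15. Add prey in this order while the next type's profitability exceeds the intake rate on those already taken.
Rate on top 1: 0.8199. spiders: 0.667 < 0.8199 → exclude; stop.
Optimal diet: small caterpillars — 1 of 3 types.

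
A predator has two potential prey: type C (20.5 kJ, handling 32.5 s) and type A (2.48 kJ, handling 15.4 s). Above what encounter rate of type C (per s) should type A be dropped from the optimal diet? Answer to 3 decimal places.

At the threshold, the rate on type C alone equals the profitability of type A: λ·20.5/(1 + λ·32.5) = 2.48/15.4 = 0.161.
Rearranging, λ(20.5 − 0.161×32.5) = 0.161, so λ = 0.161/15.27 = 0.01055 per s.

0.011 per s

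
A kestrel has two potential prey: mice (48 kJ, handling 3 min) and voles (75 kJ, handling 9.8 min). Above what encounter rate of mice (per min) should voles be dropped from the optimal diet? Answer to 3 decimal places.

0.306 per min

Drop voles once their profitability E₂/h₂ falls below the rate achievable on mice alone: E₂/h₂ = λE₁/(1 + λh₁).
Solve for λ: λE₁h₂ = E₂(1 + λh₁) → λ(E₁h₂ − E₂h₁) = E₂ → λ = E₂/(E₁h₂ − E₂h₁).
λ = 75/(48×9.8 − 75×3) = 75/245.4 = 0.3056 per min.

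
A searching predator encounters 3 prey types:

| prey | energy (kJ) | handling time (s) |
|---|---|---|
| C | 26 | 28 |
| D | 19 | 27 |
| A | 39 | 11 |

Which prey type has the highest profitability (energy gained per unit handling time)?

A

Profitability E/h (kJ/s): C = 26/28 = 0.929, D = 19/27 = 0.704, A = 39/11 = 3.55.
Ranked: A > C > D.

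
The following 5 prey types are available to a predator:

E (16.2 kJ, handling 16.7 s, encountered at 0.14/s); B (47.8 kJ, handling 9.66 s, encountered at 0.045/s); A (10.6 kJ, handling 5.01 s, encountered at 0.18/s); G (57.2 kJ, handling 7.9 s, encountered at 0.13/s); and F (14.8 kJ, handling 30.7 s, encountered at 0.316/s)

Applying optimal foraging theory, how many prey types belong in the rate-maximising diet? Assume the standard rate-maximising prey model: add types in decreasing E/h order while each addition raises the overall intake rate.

2

Rank by E/h (kJ/s): G 7.24, B 4.95, A 2.12, E 0.97, F 0.482. Include each in turn until the next type's E/h falls below the running intake rate.
Rate on top 1: 3.668. B: 4.95 > 3.668 → include.
Rate on top 2: 3.894. A: 2.12 < 3.894 → exclude; stop.
Optimal diet: G, B — 2 of 5 types.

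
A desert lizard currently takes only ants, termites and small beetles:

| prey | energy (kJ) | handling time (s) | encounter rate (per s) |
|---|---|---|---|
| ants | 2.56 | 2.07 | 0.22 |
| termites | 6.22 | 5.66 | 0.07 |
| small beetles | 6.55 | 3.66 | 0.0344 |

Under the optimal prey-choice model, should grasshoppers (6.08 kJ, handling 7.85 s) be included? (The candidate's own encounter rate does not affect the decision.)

Current rate: (0.22×2.56 + 0.07×6.22 + 0.0344×6.55)/(1 + 0.22×2.07 + 0.07×5.66 + 0.0344×3.66) = 0.6189 kJ/s.
Profitability of grasshoppers: 6.08/7.85 = 0.7745 kJ/s.
Since 0.7745 > R, including grasshoppers increases the long-run rate.

Yes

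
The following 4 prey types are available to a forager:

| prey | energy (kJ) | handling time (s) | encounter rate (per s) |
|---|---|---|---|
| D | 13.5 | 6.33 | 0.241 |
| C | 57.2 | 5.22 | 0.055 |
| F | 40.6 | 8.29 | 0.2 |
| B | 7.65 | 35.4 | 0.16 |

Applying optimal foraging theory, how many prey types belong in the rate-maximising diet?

Rank by E/h (kJ/s): C 11, F 4.9, D 2.13, B 0.216. Include each in turn until the next type's E/h falls below the running intake rate.
Rate on top 1: 2.444. F: 4.9 > 2.444 → include.
Rate on top 2: 3.825. D: 2.13 < 3.825 → exclude; stop.
Optimal diet: C, F — 2 of 4 types.

2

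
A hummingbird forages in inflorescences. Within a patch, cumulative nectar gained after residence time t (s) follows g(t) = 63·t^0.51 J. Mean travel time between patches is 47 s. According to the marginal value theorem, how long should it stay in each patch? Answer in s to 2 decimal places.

48.92 s

Maximise g(t)/(T+t): set derivative to zero → g'(t)(T+t) = g(t).
g'(t) = 0.51·63·t^-0.49. Setting 0.51·63·t^-0.49 = 63·t^0.51/(47+t) gives 0.51(47+t) = t, so 0.49·t = 0.51×47.
t* = 0.51×47/0.49 = 48.92 s.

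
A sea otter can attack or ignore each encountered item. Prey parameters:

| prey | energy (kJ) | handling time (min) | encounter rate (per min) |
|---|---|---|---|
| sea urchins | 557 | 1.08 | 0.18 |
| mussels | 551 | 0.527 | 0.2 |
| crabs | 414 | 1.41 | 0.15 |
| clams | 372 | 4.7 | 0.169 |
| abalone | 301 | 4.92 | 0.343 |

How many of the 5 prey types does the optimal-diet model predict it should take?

3

Profitabilities (E/h, kJ/min): mussels 1.05e+03, sea urchins 516, crabs 294, clams 79.1, abalone 61.2. Add prey in this order while the next type's profitability exceeds the intake rate on those already taken.
Rate on top 1: 99.69. sea urchins: 516 > 99.69 → include.
Rate on top 2: 161.9. crabs: 294 > 161.9 → include.
Rate on top 3: 180.3. clams: 79.1 < 180.3 → exclude; stop.
Optimal diet: mussels, sea urchins, crabs — 3 of 5 types.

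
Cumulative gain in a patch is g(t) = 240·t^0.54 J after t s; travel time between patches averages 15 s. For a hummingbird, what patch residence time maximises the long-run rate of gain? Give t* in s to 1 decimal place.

17.6 s

Optimal t* satisfies g'(t*) = g(t*)/(T + t*).
g'(t) = 0.54·240·t^-0.46. Setting 0.54·240·t^-0.46 = 240·t^0.54/(15+t) gives 0.54(15+t) = t, so 0.46·t = 0.54×15.
t* = 0.54×15/0.46 = 17.61 s.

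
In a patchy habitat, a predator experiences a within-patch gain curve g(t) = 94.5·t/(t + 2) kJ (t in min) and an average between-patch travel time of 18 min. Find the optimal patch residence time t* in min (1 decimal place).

Maximise g(t)/(T+t): set derivative to zero → g'(t)(T+t) = g(t).
g'(t) = 94.5·2/(t + 2)². Setting 94.5·2/(t+2)² = 94.5t/[(t+2)(18+t)] gives 2(18+t) = t(t+2), so t² = 2×18 = 36.
t* = √36 = 6 min.

6.0 min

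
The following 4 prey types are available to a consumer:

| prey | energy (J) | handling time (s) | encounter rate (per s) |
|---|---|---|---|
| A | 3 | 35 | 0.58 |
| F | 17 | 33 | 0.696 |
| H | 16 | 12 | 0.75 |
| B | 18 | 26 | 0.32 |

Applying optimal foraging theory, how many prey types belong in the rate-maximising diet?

Rank by E/h (J/s): H 1.33, B 0.692, F 0.515, A 0.0857. Include each in turn until the next type's E/h falls below the running intake rate.
Rate on top 1: 1.2. B: 0.692 < 1.2 → exclude; stop.
Optimal diet: H — 1 of 4 types.

1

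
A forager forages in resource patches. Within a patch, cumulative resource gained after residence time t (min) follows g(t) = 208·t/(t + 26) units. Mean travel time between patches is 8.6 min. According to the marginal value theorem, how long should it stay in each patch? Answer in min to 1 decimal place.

By the marginal value theorem, leave when the instantaneous gain rate g'(t) equals the habitat-wide average g(t)/(T + t).
g'(t) = 208·26/(t + 26)². Setting 208·26/(t+26)² = 208t/[(t+26)(8.6+t)] gives 26(8.6+t) = t(t+26), so t² = 26×8.6 = 223.6.
t* = √223.6 = 14.95 min.

15.0 min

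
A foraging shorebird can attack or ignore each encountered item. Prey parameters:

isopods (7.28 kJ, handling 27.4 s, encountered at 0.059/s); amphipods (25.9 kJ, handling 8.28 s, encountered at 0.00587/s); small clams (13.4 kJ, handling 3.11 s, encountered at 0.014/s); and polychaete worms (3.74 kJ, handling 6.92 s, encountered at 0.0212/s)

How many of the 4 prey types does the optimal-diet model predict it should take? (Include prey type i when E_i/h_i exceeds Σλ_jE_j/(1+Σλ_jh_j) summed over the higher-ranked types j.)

3

Rank by E/h (kJ/s): small clams 4.31, amphipods 3.13, polychaete worms 0.54, isopods 0.266. Include each in turn until the next type's E/h falls below the running intake rate.
Rate on top 1: 0.1798. amphipods: 3.13 > 0.1798 → include.
Rate on top 2: 0.311. polychaete worms: 0.54 > 0.311 → include.
Rate on top 3: 0.3382. isopods: 0.266 < 0.3382 → exclude; stop.
Optimal diet: small clams, amphipods, polychaete worms — 3 of 4 types.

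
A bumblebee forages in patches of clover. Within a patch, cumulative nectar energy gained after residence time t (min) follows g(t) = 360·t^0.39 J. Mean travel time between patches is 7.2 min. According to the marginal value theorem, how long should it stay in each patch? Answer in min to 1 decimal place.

4.6 min

Optimal t* satisfies g'(t*) = g(t*)/(T + t*).
g'(t) = 0.39·360·t^-0.61. Setting 0.39·360·t^-0.61 = 360·t^0.39/(7.2+t) gives 0.39(7.2+t) = t, so 0.61·t = 0.39×7.2.
t* = 0.39×7.2/0.61 = 4.603 min.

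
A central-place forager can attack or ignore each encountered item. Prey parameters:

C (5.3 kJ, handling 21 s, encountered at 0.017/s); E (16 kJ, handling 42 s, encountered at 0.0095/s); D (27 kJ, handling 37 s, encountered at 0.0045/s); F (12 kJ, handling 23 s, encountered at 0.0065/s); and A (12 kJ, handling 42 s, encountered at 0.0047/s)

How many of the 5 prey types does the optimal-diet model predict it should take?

5

Profitabilities (E/h, kJ/s): D 0.73, F 0.522, E 0.381, A 0.286, C 0.252. Add prey in this order while the next type's profitability exceeds the intake rate on those already taken.
Rate on top 1: 0.1042. F: 0.522 > 0.1042 → include.
Rate on top 2: 0.1516. E: 0.381 > 0.1516 → include.
Rate on top 3: 0.205. A: 0.286 > 0.205 → include.
Rate on top 4: 0.2133. C: 0.252 > 0.2133 → include.
Optimal diet: D, F, E, A, C — 5 of 5 types.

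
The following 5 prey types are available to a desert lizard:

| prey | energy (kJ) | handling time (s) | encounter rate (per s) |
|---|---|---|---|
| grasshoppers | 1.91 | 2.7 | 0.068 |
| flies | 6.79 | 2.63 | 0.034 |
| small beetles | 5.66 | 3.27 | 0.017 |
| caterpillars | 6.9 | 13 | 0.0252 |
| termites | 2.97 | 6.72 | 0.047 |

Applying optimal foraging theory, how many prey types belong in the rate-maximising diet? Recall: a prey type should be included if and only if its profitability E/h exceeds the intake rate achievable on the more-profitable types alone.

5

Rank by E/h (kJ/s): flies 2.58, small beetles 1.73, grasshoppers 0.707, caterpillars 0.531, termites 0.442. Include each in turn until the next type's E/h falls below the running intake rate.
Rate on top 1: 0.2119. small beetles: 1.73 > 0.2119 → include.
Rate on top 2: 0.2857. grasshoppers: 0.707 > 0.2857 → include.
Rate on top 3: 0.3439. caterpillars: 0.531 > 0.3439 → include.
Rate on top 4: 0.3809. termites: 0.442 > 0.3809 → include.
Optimal diet: flies, small beetles, grasshoppers, caterpillars, termites — 5 of 5 types.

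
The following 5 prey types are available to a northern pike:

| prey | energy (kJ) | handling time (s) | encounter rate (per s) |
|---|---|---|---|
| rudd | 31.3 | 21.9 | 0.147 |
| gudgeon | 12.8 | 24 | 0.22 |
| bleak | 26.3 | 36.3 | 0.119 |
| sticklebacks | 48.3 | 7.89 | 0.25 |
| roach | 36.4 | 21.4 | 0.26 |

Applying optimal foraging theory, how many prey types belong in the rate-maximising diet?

Profitabilities (E/h, kJ/s): sticklebacks 6.12, roach 1.7, rudd 1.43, bleak 0.725, gudgeon 0.533. Add prey in this order while the next type's profitability exceeds the intake rate on those already taken.
Rate on top 1: 4.062. roach: 1.7 < 4.062 → exclude; stop.
Optimal diet: sticklebacks — 1 of 5 types.

1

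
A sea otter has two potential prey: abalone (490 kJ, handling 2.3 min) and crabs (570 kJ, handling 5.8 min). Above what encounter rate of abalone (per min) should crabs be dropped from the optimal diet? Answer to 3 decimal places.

At the threshold, the rate on abalone alone equals the profitability of crabs: λ·490/(1 + λ·2.3) = 570/5.8 = 98.28.
Rearranging, λ(490 − 98.28×2.3) = 98.28, so λ = 98.28/264 = 0.3723 per min.

0.372 per min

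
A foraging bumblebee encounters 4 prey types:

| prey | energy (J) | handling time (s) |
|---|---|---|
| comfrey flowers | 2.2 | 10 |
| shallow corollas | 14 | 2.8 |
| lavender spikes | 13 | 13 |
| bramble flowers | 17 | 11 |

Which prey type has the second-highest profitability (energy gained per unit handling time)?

bramble flowers

Profitability E/h (J/s): comfrey flowers = 2.2/10 = 0.22, shallow corollas = 14/2.8 = 5, lavender spikes = 13/13 = 1, bramble flowers = 17/11 = 1.55.
Ranked: shallow corollas > bramble flowers > lavender spikes > comfrey flowers.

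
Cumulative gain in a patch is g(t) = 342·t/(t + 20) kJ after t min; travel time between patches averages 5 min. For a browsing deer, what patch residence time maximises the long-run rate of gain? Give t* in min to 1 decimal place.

10.0 min

Maximise g(t)/(T+t): set derivative to zero → g'(t)(T+t) = g(t).
g'(t) = 342·20/(t + 20)². Setting 342·20/(t+20)² = 342t/[(t+20)(5+t)] gives 20(5+t) = t(t+20), so t² = 20×5 = 100.
t* = √100 = 10 min.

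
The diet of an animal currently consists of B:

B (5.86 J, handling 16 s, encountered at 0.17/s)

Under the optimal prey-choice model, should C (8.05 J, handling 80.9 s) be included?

No

Current rate: (0.17×5.86)/(1 + 0.17×16) = 0.2678 J/s.
C: E/h = 8.05/80.9 = 0.09951 J/s.
0.09951 < 0.2678, so adding C would lower the average — exclude it.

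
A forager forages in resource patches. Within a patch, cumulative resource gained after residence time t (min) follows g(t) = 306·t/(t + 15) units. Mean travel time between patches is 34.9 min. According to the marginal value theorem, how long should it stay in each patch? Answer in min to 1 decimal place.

22.9 min

By the marginal value theorem, leave when the instantaneous gain rate g'(t) equals the habitat-wide average g(t)/(T + t).
g'(t) = 306·15/(t + 15)². Setting 306·15/(t+15)² = 306t/[(t+15)(34.9+t)] gives 15(34.9+t) = t(t+15), so t² = 15×34.9 = 523.5.
t* = √523.5 = 22.88 min.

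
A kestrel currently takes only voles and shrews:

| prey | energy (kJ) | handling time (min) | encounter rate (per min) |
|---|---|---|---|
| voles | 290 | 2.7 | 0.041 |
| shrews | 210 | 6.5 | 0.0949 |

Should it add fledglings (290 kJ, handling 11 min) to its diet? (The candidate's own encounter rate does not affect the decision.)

Intake rate on the current diet: R = (0.041×290 + 0.0949×210) / (1 + 0.041×2.7 + 0.0949×6.5) = 31.82/1.728 = 18.42 kJ/min.
Profitability of fledglings: 290/11 = 26.36 kJ/min.
26.36 > 18.42, so adding fledglings raises the average — include it.

Yes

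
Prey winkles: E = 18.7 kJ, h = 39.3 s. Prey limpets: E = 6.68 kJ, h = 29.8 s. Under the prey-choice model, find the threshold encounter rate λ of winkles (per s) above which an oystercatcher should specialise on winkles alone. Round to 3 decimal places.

Drop limpets once their profitability E₂/h₂ falls below the rate achievable on winkles alone: E₂/h₂ = λE₁/(1 + λh₁).
Solve for λ: λE₁h₂ = E₂(1 + λh₁) → λ(E₁h₂ − E₂h₁) = E₂ → λ = E₂/(E₁h₂ − E₂h₁).
λ = 6.68/(18.7×29.8 − 6.68×39.3) = 6.68/294.7 = 0.02266 per s.

0.023 per s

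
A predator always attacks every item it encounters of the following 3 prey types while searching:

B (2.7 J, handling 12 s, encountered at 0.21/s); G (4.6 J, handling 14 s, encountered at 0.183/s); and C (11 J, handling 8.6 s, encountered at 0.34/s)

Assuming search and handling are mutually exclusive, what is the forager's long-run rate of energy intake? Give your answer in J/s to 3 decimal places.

R = Σλ_iE_i / (1 + Σλ_ih_i)
Numerator: 0.21×2.7 + 0.183×4.6 + 0.34×11 = 5.149
Denominator: 1 + 0.21×12 + 0.183×14 + 0.34×8.6 = 9.006
R = 5.149/9.006 = 0.5717 J/s

0.572 J/s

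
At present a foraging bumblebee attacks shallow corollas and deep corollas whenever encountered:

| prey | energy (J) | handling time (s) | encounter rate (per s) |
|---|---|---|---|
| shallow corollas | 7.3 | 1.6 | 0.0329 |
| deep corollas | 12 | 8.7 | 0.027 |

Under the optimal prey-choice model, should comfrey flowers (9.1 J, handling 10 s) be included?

Yes

Current rate: (0.0329×7.3 + 0.027×12)/(1 + 0.0329×1.6 + 0.027×8.7) = 0.4382 J/s.
comfrey flowers: E/h = 9.1/10 = 0.91 J/s.
0.91 > 0.4382, so adding comfrey flowers raises the average — include it.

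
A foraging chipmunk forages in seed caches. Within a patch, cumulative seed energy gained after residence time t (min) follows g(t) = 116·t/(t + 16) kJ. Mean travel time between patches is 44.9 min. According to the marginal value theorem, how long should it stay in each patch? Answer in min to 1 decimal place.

26.8 min

Maximise g(t)/(T+t): set derivative to zero → g'(t)(T+t) = g(t).
g'(t) = 116·16/(t + 16)². Setting 116·16/(t+16)² = 116t/[(t+16)(44.9+t)] gives 16(44.9+t) = t(t+16), so t² = 16×44.9 = 718.4.
t* = √718.4 = 26.8 min.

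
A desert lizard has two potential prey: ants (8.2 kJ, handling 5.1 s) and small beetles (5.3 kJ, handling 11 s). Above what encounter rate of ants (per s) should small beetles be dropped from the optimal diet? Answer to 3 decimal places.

Drop small beetles once their profitability E₂/h₂ falls below the rate achievable on ants alone: E₂/h₂ = λE₁/(1 + λh₁).
Solve for λ: λE₁h₂ = E₂(1 + λh₁) → λ(E₁h₂ − E₂h₁) = E₂ → λ = E₂/(E₁h₂ − E₂h₁).
λ = 5.3/(8.2×11 − 5.3×5.1) = 5.3/63.17 = 0.0839 per s.

0.084 per s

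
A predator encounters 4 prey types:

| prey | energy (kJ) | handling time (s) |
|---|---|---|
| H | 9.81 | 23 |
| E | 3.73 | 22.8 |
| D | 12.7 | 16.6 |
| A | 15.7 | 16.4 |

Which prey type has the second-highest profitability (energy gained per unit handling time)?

D

In descending order of E/h:
A: 15.7/16.4 = 0.957 kJ/s
D: 12.7/16.6 = 0.765 kJ/s
H: 9.81/23 = 0.427 kJ/s
E: 3.73/22.8 = 0.164 kJ/s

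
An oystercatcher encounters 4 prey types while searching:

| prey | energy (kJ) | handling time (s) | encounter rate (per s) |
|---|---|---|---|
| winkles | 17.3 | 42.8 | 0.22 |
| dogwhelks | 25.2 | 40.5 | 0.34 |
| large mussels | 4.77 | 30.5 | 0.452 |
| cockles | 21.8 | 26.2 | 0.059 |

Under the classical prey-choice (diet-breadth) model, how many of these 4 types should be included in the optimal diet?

E/h in descending order: cockles 0.832, dogwhelks 0.622, winkles 0.404, large mussels 0.156 kJ/s. The optimal diet is the largest prefix of this list for which every included type satisfies E_i/h_i > R on the types above it.
Rate on top 1: 0.5052. dogwhelks: 0.622 > 0.5052 → include.
Rate on top 2: 0.604. winkles: 0.404 < 0.604 → exclude; stop.
Optimal diet: cockles, dogwhelks — 2 of 4 types.

2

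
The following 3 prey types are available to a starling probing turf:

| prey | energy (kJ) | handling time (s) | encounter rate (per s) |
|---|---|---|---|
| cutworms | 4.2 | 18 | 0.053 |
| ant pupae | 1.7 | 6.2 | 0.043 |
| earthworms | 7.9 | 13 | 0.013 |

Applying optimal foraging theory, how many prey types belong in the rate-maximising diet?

E/h in descending order: earthworms 0.608, ant pupae 0.274, cutworms 0.233 kJ/s. The optimal diet is the largest prefix of this list for which every included type satisfies E_i/h_i > R on the types above it.
Rate on top 1: 0.08785. ant pupae: 0.274 > 0.08785 → include.
Rate on top 2: 0.1225. cutworms: 0.233 > 0.1225 → include.
Optimal diet: earthworms, ant pupae, cutworms — 3 of 3 types.

3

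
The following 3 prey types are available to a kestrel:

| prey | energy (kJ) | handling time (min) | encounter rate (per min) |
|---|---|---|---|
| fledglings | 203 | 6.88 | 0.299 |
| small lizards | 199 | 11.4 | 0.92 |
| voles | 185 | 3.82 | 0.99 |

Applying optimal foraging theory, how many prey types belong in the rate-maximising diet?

1

Rank by E/h (kJ/min): voles 48.4, fledglings 29.5, small lizards 17.5. Include each in turn until the next type's E/h falls below the running intake rate.
Rate on top 1: 38.3. fledglings: 29.5 < 38.3 → exclude; stop.
Optimal diet: voles — 1 of 3 types.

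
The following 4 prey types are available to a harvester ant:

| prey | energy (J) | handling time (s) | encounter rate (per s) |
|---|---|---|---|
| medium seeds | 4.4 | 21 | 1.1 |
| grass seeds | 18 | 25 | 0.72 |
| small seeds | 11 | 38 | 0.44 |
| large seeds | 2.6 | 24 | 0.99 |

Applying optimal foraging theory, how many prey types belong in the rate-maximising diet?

Profitabilities (E/h, J/s): grass seeds 0.72, small seeds 0.289, medium seeds 0.21, large seeds 0.108. Add prey in this order while the next type's profitability exceeds the intake rate on those already taken.
Rate on top 1: 0.6821. small seeds: 0.289 < 0.6821 → exclude; stop.
Optimal diet: grass seeds — 1 of 4 types.

1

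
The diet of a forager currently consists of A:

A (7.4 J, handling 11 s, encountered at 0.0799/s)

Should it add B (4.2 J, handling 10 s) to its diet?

Intake rate on the current diet: R = (0.0799×7.4) / (1 + 0.0799×11) = 0.5913/1.879 = 0.3147 J/s.
Profitability of B: 4.2/10 = 0.42 J/s.
0.42 > 0.3147, so adding B raises the average — include it.

Yes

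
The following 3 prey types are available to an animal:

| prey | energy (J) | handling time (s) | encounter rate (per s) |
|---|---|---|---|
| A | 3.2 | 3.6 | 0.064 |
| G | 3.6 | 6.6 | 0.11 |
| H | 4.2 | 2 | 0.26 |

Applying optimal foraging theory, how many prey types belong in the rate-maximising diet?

2

E/h in descending order: H 2.1, A 0.889, G 0.545 J/s. The optimal diet is the largest prefix of this list for which every included type satisfies E_i/h_i > R on the types above it.
Rate on top 1: 0.7184. A: 0.889 > 0.7184 → include.
Rate on top 2: 0.7409. G: 0.545 < 0.7409 → exclude; stop.
Optimal diet: H, A — 2 of 3 types.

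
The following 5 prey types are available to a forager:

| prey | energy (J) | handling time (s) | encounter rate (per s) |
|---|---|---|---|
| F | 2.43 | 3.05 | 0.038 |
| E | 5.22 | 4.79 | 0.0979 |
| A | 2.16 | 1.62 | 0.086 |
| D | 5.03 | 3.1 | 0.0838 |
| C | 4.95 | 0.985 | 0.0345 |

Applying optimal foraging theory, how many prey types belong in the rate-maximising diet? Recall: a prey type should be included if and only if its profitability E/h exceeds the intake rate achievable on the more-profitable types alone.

5

E/h in descending order: C 5.03, D 1.62, A 1.33, E 1.09, F 0.797 J/s. The optimal diet is the largest prefix of this list for which every included type satisfies E_i/h_i > R on the types above it.
Rate on top 1: 0.1652. D: 1.62 > 0.1652 → include.
Rate on top 2: 0.4578. A: 1.33 > 0.4578 → include.
Rate on top 3: 0.5429. E: 1.09 > 0.5429 → include.
Rate on top 4: 0.6777. F: 0.797 > 0.6777 → include.
Optimal diet: C, D, A, E, F — 5 of 5 types.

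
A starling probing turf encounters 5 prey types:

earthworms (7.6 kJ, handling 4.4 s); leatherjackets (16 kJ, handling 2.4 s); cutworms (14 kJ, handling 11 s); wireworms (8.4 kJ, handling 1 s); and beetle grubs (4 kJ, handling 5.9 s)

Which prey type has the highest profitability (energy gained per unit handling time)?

wireworms

In descending order of E/h:
wireworms: 8.4/1 = 8.4 kJ/s
leatherjackets: 16/2.4 = 6.67 kJ/s
earthworms: 7.6/4.4 = 1.73 kJ/s
cutworms: 14/11 = 1.27 kJ/s
beetle grubs: 4/5.9 = 0.678 kJ/s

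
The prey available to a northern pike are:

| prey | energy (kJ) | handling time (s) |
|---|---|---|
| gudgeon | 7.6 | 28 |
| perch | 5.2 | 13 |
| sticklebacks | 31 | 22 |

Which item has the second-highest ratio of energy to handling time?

Profitability E/h (kJ/s): gudgeon = 7.6/28 = 0.271, perch = 5.2/13 = 0.4, sticklebacks = 31/22 = 1.41.
Ranked: sticklebacks > perch > gudgeon.

perch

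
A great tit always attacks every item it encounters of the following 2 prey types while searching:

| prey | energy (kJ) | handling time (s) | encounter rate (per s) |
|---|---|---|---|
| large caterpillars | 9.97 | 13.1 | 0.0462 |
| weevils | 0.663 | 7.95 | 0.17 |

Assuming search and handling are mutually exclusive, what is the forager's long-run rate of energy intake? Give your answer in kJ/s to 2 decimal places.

R = Σλ_iE_i / (1 + Σλ_ih_i)
Numerator: 0.0462×9.97 + 0.17×0.663 = 0.5733
Denominator: 1 + 0.0462×13.1 + 0.17×7.95 = 2.957
R = 0.5733/2.957 = 0.1939 kJ/s

0.19 kJ/s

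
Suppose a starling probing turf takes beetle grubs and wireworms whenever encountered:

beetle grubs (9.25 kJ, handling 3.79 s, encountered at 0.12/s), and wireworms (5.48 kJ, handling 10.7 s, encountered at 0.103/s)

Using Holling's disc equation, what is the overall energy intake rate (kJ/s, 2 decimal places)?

0.65 kJ/s

R = Σλ_iE_i / (1 + Σλ_ih_i)
Numerator: 0.12×9.25 + 0.103×5.48 = 1.674
Denominator: 1 + 0.12×3.79 + 0.103×10.7 = 2.557
R = 1.674/2.557 = 0.6549 kJ/s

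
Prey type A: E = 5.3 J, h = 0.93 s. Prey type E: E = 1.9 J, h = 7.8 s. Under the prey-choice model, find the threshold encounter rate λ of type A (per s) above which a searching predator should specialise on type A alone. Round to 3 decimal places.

0.048 per s

The zero-one rule: include type E iff E₂/h₂ > λE₁/(1+λh₁). Equality gives the switch point.
λE₁h₂ = E₂ + λE₂h₁ ⇒ λ = E₂/(E₁h₂ − E₂h₁) = 1.9/(41.34 − 1.767) = 0.04801 per s.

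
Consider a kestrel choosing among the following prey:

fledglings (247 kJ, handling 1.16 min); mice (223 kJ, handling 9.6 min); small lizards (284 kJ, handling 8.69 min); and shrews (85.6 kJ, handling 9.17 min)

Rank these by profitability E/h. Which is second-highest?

In descending order of E/h:
fledglings: 247/1.16 = 213 kJ/min
small lizards: 284/8.69 = 32.7 kJ/min
mice: 223/9.6 = 23.2 kJ/min
shrews: 85.6/9.17 = 9.33 kJ/min

small lizards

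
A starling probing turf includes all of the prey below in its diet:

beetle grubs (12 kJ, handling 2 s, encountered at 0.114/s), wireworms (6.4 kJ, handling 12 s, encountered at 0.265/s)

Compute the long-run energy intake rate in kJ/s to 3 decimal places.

0.695 kJ/s

R = Σλ_iE_i / (1 + Σλ_ih_i)
Numerator: 0.114×12 + 0.265×6.4 = 3.064
Denominator: 1 + 0.114×2 + 0.265×12 = 4.408
R = 3.064/4.408 = 0.6951 kJ/s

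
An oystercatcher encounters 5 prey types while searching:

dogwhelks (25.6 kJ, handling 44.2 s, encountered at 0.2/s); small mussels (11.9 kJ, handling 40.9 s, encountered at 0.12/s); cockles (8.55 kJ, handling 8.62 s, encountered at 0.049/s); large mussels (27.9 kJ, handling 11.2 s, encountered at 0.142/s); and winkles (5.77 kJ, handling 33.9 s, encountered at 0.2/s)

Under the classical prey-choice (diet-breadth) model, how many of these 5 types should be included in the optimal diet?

Profitabilities (E/h, kJ/s): large mussels 2.49, cockles 0.992, dogwhelks 0.579, small mussels 0.291, winkles 0.17. Add prey in this order while the next type's profitability exceeds the intake rate on those already taken.
Rate on top 1: 1.529. cockles: 0.992 < 1.529 → exclude; stop.
Optimal diet: large mussels — 1 of 5 types.

1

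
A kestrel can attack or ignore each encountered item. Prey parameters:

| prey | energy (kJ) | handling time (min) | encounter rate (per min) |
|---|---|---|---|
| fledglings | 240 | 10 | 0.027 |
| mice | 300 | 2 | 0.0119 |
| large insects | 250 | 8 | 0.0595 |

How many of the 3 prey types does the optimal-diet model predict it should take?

E/h in descending order: mice 150, large insects 31.2, fledglings 24 kJ/min. The optimal diet is the largest prefix of this list for which every included type satisfies E_i/h_i > R on the types above it.
Rate on top 1: 3.487. large insects: 31.2 > 3.487 → include.
Rate on top 2: 12.3. fledglings: 24 > 12.3 → include.
Optimal diet: mice, large insects, fledglings — 3 of 3 types.

3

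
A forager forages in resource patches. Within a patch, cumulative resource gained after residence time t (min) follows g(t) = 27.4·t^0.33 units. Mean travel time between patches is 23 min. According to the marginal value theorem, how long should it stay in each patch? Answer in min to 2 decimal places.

By the marginal value theorem, leave when the instantaneous gain rate g'(t) equals the habitat-wide average g(t)/(T + t).
g'(t) = 0.33·27.4·t^-0.67. Setting 0.33·27.4·t^-0.67 = 27.4·t^0.33/(23+t) gives 0.33(23+t) = t, so 0.67·t = 0.33×23.
t* = 0.33×23/0.67 = 11.33 min.

11.33 min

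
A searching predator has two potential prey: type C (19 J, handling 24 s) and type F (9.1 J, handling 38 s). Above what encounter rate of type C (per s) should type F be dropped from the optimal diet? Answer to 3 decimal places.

0.018 per s

The zero-one rule: include type F iff E₂/h₂ > λE₁/(1+λh₁). Equality gives the switch point.
λE₁h₂ = E₂ + λE₂h₁ ⇒ λ = E₂/(E₁h₂ − E₂h₁) = 9.1/(722 − 218.4) = 0.01807 per s.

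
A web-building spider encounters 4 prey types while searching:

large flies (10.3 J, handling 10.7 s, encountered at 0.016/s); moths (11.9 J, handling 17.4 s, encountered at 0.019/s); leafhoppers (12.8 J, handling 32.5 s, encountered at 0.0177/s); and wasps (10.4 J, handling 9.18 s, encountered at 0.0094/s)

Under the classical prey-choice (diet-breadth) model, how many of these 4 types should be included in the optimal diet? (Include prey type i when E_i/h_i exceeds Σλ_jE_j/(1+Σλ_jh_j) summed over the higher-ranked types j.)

Rank by E/h (J/s): wasps 1.13, large flies 0.963, moths 0.684, leafhoppers 0.394. Include each in turn until the next type's E/h falls below the running intake rate.
Rate on top 1: 0.08999. large flies: 0.963 > 0.08999 → include.
Rate on top 2: 0.2088. moths: 0.684 > 0.2088 → include.
Rate on top 3: 0.3077. leafhoppers: 0.394 > 0.3077 → include.
Optimal diet: wasps, large flies, moths, leafhoppers — 4 of 4 types.

4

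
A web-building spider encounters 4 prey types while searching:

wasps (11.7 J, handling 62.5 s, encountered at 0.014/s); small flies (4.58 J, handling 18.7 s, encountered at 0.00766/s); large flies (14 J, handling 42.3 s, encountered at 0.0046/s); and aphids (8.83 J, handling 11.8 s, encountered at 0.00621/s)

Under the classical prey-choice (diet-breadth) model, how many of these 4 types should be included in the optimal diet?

4

Profitabilities (E/h, J/s): aphids 0.748, large flies 0.331, small flies 0.245, wasps 0.187. Add prey in this order while the next type's profitability exceeds the intake rate on those already taken.
Rate on top 1: 0.05109. large flies: 0.331 > 0.05109 → include.
Rate on top 2: 0.09404. small flies: 0.245 > 0.09404 → include.
Rate on top 3: 0.1094. wasps: 0.187 > 0.1094 → include.
Optimal diet: aphids, large flies, small flies, wasps — 4 of 4 types.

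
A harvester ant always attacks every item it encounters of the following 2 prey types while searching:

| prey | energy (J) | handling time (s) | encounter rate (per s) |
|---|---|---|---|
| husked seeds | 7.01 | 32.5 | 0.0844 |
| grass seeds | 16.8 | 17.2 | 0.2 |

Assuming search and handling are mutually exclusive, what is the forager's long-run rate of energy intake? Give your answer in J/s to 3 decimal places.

0.550 J/s

R = Σλ_iE_i / (1 + Σλ_ih_i)
Numerator: 0.0844×7.01 + 0.2×16.8 = 3.952
Denominator: 1 + 0.0844×32.5 + 0.2×17.2 = 7.183
R = 3.952/7.183 = 0.5501 J/s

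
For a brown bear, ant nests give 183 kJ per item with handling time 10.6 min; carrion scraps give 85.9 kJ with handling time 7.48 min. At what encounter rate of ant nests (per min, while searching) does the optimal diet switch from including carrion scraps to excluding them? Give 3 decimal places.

The zero-one rule: include carrion scraps iff E₂/h₂ > λE₁/(1+λh₁). Equality gives the switch point.
λE₁h₂ = E₂ + λE₂h₁ ⇒ λ = E₂/(E₁h₂ − E₂h₁) = 85.9/(1369 − 910.5) = 0.1874 per min.

0.187 per min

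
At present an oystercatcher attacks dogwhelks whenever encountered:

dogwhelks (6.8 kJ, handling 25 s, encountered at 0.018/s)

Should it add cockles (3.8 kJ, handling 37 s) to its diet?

Intake rate on the current diet: R = (0.018×6.8) / (1 + 0.018×25) = 0.1224/1.45 = 0.08441 kJ/s.
Profitability of cockles: 3.8/37 = 0.1027 kJ/s.
Since 0.1027 > R, including cockles increases the long-run rate.

Yes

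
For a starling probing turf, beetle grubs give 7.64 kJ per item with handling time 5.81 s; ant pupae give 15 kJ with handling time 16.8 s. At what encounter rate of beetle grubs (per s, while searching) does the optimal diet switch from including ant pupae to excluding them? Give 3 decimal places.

The zero-one rule: include ant pupae iff E₂/h₂ > λE₁/(1+λh₁). Equality gives the switch point.
λE₁h₂ = E₂ + λE₂h₁ ⇒ λ = E₂/(E₁h₂ − E₂h₁) = 15/(128.4 − 87.15) = 0.3641 per s.

0.364 per s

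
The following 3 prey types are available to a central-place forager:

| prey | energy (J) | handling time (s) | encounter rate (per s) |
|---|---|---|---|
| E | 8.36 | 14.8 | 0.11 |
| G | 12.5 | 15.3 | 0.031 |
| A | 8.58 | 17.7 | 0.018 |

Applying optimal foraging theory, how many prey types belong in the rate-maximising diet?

3

Rank by E/h (J/s): G 0.817, E 0.565, A 0.485. Include each in turn until the next type's E/h falls below the running intake rate.
Rate on top 1: 0.2628. E: 0.565 > 0.2628 → include.
Rate on top 2: 0.4213. A: 0.485 > 0.4213 → include.
Optimal diet: G, E, A — 3 of 3 types.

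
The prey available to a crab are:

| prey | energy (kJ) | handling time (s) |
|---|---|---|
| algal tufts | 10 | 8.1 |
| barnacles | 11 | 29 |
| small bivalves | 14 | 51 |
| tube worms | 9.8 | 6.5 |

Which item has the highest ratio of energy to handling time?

tube worms

Profitability E/h (kJ/s): algal tufts = 10/8.1 = 1.23, barnacles = 11/29 = 0.379, small bivalves = 14/51 = 0.275, tube worms = 9.8/6.5 = 1.51.
Ranked: tube worms > algal tufts > barnacles > small bivalves.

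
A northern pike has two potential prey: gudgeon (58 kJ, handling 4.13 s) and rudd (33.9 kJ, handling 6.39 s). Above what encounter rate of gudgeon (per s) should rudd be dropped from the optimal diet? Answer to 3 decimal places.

Drop rudd once their profitability E₂/h₂ falls below the rate achievable on gudgeon alone: E₂/h₂ = λE₁/(1 + λh₁).
Solve for λ: λE₁h₂ = E₂(1 + λh₁) → λ(E₁h₂ − E₂h₁) = E₂ → λ = E₂/(E₁h₂ − E₂h₁).
λ = 33.9/(58×6.39 − 33.9×4.13) = 33.9/230.6 = 0.147 per s.

0.147 per s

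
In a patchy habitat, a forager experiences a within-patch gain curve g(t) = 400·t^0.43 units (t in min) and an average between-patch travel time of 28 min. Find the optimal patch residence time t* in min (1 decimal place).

21.1 min

By the marginal value theorem, leave when the instantaneous gain rate g'(t) equals the habitat-wide average g(t)/(T + t).
g'(t) = 0.43·400·t^-0.57. Setting 0.43·400·t^-0.57 = 400·t^0.43/(28+t) gives 0.43(28+t) = t, so 0.57·t = 0.43×28.
t* = 0.43×28/0.57 = 21.12 min.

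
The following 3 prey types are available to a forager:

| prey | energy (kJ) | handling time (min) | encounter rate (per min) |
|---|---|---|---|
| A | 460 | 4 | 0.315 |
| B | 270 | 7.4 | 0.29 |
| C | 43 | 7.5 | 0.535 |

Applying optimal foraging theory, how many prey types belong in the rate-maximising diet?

Profitabilities (E/h, kJ/min): A 115, B 36.5, C 5.73. Add prey in this order while the next type's profitability exceeds the intake rate on those already taken.
Rate on top 1: 64.12. B: 36.5 < 64.12 → exclude; stop.
Optimal diet: A — 1 of 3 types.

1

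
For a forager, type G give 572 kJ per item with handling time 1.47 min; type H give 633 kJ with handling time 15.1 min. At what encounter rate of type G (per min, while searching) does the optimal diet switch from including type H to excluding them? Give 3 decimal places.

0.082 per min

Drop type H once their profitability E₂/h₂ falls below the rate achievable on type G alone: E₂/h₂ = λE₁/(1 + λh₁).
Solve for λ: λE₁h₂ = E₂(1 + λh₁) → λ(E₁h₂ − E₂h₁) = E₂ → λ = E₂/(E₁h₂ − E₂h₁).
λ = 633/(572×15.1 − 633×1.47) = 633/7707 = 0.08214 per min.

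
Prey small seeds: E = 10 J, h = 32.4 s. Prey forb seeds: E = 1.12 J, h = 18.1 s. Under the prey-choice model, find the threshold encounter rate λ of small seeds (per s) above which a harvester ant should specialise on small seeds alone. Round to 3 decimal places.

0.008 per s

At the threshold, the rate on small seeds alone equals the profitability of forb seeds: λ·10/(1 + λ·32.4) = 1.12/18.1 = 0.06188.
Rearranging, λ(10 − 0.06188×32.4) = 0.06188, so λ = 0.06188/7.995 = 0.00774 per s.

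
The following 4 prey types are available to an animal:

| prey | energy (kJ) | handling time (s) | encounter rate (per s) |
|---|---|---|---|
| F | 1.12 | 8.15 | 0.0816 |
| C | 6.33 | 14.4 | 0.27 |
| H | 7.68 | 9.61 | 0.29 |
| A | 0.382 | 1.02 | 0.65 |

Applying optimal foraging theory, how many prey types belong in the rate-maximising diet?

1

Profitabilities (E/h, kJ/s): H 0.799, C 0.44, A 0.375, F 0.137. Add prey in this order while the next type's profitability exceeds the intake rate on those already taken.
Rate on top 1: 0.5881. C: 0.44 < 0.5881 → exclude; stop.
Optimal diet: H — 1 of 4 types.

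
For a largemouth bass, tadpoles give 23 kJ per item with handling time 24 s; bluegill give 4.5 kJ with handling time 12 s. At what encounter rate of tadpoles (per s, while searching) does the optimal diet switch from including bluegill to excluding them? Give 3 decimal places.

0.027 per s

At the threshold, the rate on tadpoles alone equals the profitability of bluegill: λ·23/(1 + λ·24) = 4.5/12 = 0.375.
Rearranging, λ(23 − 0.375×24) = 0.375, so λ = 0.375/14 = 0.02679 per s.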